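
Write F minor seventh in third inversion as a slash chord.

Third inversion of F minor seventh has the seventh (Eb) in the bass. As a slash chord: Fm7/Eb.

Fm7/Eb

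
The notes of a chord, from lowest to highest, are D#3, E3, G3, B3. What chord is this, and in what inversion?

Reducing to letter names: D#, E, G, B. These stack in thirds as E–G–B–D# — an E minor-major seventh chord.
The lowest note is D#, the seventh of the chord, so this is third inversion (figured bass 4/2).

E minor-major seventh, third inversion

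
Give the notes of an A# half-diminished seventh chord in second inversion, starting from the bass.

E, G#, A#, C#

Spelling A# half-diminished seventh: A#–C#–E–G#. In second inversion the fifth is bass, giving E, G#, A#, C# from the bottom.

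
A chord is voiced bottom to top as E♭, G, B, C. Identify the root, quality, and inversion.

C minor-major seventh, first inversion

The pitch classes Eb, G, B, C arrange in thirds as C–Eb–G–B: a C minor-major seventh chord.
Eb is the third of C minor-major seventh; third in the bass means first inversion (figured bass 6/5).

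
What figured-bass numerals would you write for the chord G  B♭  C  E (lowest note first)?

The notes G, Bb, C, E stack in thirds as C–E–G–Bb — a C dominant seventh chord. The bass G is the fifth, so this is second inversion: figured 4/3.

4/3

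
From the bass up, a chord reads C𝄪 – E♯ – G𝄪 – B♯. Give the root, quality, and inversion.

C## minor seventh, root position

The pitch classes C##, E#, G##, B# arrange in thirds as C##–E#–G##–B#: a C## minor seventh chord.
With the root (C##) in the bass, the chord is in root position (figured bass 7).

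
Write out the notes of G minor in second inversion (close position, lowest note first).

The chord tones are G–Bb–D. With the fifth (D) lowest for second inversion: D, G, Bb.

D, G, Bb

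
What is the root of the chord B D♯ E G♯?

E

The distinct letter names are B, D#, E, G#. Arranged as a stack of thirds they read E–G#–B–D#, so E is the root (an E major seventh chord).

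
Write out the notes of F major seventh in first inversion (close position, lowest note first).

Spelling F major seventh: F–A–C–E. In first inversion the third is bass, giving A, C, E, F from the bottom.

A, C, E, F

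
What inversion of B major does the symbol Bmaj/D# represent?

Bmaj/D# means B major with D# in the bass. D# is the third of B major (B–D#–F#), so this is first inversion.

first inversion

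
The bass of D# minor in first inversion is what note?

D# minor is D#–F#–A#. First inversion places the third in the bass: F#.

F#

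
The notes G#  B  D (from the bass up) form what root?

The distinct letter names are G#, B, D. Arranged as a stack of thirds they read G#–B–D, so G# is the root (a G# diminished triad).

G#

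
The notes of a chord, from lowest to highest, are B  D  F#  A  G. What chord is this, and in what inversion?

The pitch classes B, D, F#, A, G arrange in thirds as G–B–D–F#–A: a G major ninth chord.
B is the third of G major ninth; third in the bass means first inversion.

G major ninth, first inversion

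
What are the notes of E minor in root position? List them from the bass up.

E, G, B

Spelling E minor: E–G–B. In root position the root is bass, giving E, G, B from the bottom.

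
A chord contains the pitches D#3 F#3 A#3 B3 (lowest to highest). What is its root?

The distinct letter names are D#, F#, A#, B. Arranged as a stack of thirds they read B–D#–F#–A#, so B is the root (a B major seventh chord).

B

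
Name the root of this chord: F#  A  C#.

F#

The distinct letter names are F#, A, C#. Arranged as a stack of thirds they read F#–A–C#, so F# is the root (an F# minor triad).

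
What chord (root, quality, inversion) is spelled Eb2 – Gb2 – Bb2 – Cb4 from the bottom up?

The distinct note names are Eb, Gb, Bb, Cb. Stacked in thirds they read Cb–Eb–Gb–Bb, which is a major seventh chord on Cb.
The lowest note is Eb, the third of the chord, so this is first inversion (figured bass 6/5).

Cb major seventh, first inversion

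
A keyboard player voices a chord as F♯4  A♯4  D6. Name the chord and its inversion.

The distinct note names are F#, A#, D. Stacked in thirds they read D–F#–A#, which is an augmented triad on D.
F# is the third of D augmented; third in the bass means first inversion (figured bass 6).

D augmented, first inversion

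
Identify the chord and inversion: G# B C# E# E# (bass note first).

C# dominant seventh, second inversion

The pitch classes G#, B, C#, E# arrange in thirds as C#–E#–G#–B: a C# dominant seventh chord.
G# is the fifth of C# dominant seventh; fifth in the bass means second inversion (figured bass 4/3).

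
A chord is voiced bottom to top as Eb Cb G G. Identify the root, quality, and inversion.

Cb augmented, first inversion

The distinct note names are Eb, Cb, G. Stacked in thirds they read Cb–Eb–G, which is an augmented triad on Cb.
With the third (Eb) in the bass, the chord is in first inversion (figured bass 6).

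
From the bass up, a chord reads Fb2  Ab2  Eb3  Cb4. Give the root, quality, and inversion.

The pitch classes Fb, Ab, Eb, Cb arrange in thirds as Fb–Ab–Cb–Eb: an Fb major seventh chord.
Fb is the root of Fb major seventh; root in the bass means root position (figured bass 7).

Fb major seventh, root position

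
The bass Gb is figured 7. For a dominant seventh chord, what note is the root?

Gb

The figures 7 mean the root of the chord is in the bass. If Gb is the root of a dominant seventh chord, the root is Gb (chord tones Gb–Bb–Db–Fb).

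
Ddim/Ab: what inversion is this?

second inversion

Ddim/Ab means D diminished with Ab in the bass. Ab is the fifth of D diminished (D–F–Ab), so this is second inversion.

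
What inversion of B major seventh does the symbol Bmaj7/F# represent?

Bmaj7/F# means B major seventh with F# in the bass. F# is the fifth of B major seventh (B–D#–F#–A#), so this is second inversion.

second inversion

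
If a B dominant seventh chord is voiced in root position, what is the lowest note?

B

B dominant seventh is B–D#–F#–A. Root position places the root in the bass: B.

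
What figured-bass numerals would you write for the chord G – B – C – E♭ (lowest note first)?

4/3

The notes G, B, C, Eb stack in thirds as C–Eb–G–B — a C minor-major seventh chord. The bass G is the fifth, so this is second inversion: figured 4/3.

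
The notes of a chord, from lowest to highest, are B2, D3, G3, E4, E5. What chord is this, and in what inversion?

E minor seventh, second inversion

The pitch classes B, D, G, E arrange in thirds as E–G–B–D: an E minor seventh chord.
With the fifth (B) in the bass, the chord is in second inversion (figured bass 4/3).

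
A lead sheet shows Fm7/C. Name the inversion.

Fm7/C means F minor seventh with C in the bass. C is the fifth of F minor seventh (F–Ab–C–Eb), so this is second inversion.

second inversion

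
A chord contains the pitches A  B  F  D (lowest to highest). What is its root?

B

Reordering A, B, F, D into stacked thirds gives B–D–F–A; the bottom of that stack, B, is the root.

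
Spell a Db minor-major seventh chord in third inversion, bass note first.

The chord tones are Db–Fb–Ab–C. With the seventh (C) lowest for third inversion: C, Db, Fb, Ab.

C, Db, Fb, Ab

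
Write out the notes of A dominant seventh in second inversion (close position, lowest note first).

E, G, A, C#

The chord tones are A–C#–E–G. With the fifth (E) lowest for second inversion: E, G, A, C#.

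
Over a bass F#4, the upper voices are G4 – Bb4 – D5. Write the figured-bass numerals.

4/2

The notes F#, G, Bb, D stack in thirds as G–Bb–D–F# — a G minor-major seventh chord. The bass F# is the seventh, so this is third inversion: figured 4/2.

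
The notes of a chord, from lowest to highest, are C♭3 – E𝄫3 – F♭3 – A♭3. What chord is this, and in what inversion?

The distinct note names are Cb, Ebb, Fb, Ab. Stacked in thirds they read Fb–Ab–Cb–Ebb, which is a dominant seventh chord on Fb.
With the fifth (Cb) in the bass, the chord is in second inversion (figured bass 4/3).

Fb dominant seventh, second inversion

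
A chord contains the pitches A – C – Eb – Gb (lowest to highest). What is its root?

A, C, Eb, Gb are the tones of an A diminished seventh chord (A–C–Eb–Gb), making A the root.

A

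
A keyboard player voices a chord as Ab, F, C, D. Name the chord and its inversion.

D half-diminished seventh, second inversion

Reducing to letter names: Ab, F, C, D. These stack in thirds as D–F–Ab–C — a D half-diminished seventh chord.
Ab is the fifth of D half-diminished seventh; fifth in the bass means second inversion (figured bass 4/3).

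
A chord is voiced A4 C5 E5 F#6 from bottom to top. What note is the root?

F#

Reordering A, C, E, F# into stacked thirds gives F#–A–C–E; the bottom of that stack, F#, is the root.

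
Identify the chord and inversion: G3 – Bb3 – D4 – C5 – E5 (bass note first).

C dominant ninth, second inversion

The pitch classes G, Bb, D, C, E arrange in thirds as C–E–G–Bb–D: a C dominant ninth chord.
G is the fifth of C dominant ninth; fifth in the bass means second inversion.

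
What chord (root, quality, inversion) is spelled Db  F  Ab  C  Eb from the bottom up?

The pitch classes Db, F, Ab, C, Eb arrange in thirds as Db–F–Ab–C–Eb: a Db major ninth chord.
The lowest note is Db, the root of the chord, so this is root position.

Db major ninth, root position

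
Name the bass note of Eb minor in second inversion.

Bb

In second inversion the fifth is lowest. For Eb minor (Eb–Gb–Bb) that is Bb.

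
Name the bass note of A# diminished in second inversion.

A# diminished is A#–C#–E. Second inversion places the fifth in the bass: E.

E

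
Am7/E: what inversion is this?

second inversion

Am7/E means A minor seventh with E in the bass. E is the fifth of A minor seventh (A–C–E–G), so this is second inversion.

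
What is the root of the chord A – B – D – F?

B

The distinct letter names are A, B, D, F. Arranged as a stack of thirds they read B–D–F–A, so B is the root (a B half-diminished seventh chord).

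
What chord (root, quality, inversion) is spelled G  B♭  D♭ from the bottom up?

The pitch classes G, Bb, Db arrange in thirds as G–Bb–Db: a G diminished triad.
With the root (G) in the bass, the chord is in root position (figured bass 5/3).

G diminished, root position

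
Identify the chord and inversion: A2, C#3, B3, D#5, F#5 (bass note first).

B dominant ninth, third inversion

The distinct note names are A, C#, B, D#, F#. Stacked in thirds they read B–D#–F#–A–C#, which is a dominant ninth chord on B.
With the seventh (A) in the bass, the chord is in third inversion.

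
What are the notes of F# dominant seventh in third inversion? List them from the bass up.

F# dominant seventh is F#–A#–C#–E. Third inversion puts the seventh (E) in the bass, with the remaining tones above: E, F#, A#, C#.

E, F#, A#, C#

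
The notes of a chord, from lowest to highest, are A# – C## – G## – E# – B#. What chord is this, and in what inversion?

Reducing to letter names: A#, C##, G##, E#, B#. These stack in thirds as A#–C##–E#–G##–B# — an A# major ninth chord.
The lowest note is A#, the root of the chord, so this is root position.

A# major ninth, root position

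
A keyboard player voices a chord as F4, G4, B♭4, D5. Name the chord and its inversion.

The pitch classes F, G, Bb, D arrange in thirds as G–Bb–D–F: a G minor seventh chord.
With the seventh (F) in the bass, the chord is in third inversion (figured bass 4/2).

G minor seventh, third inversion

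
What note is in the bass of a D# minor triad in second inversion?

A#

In second inversion the fifth is lowest. For D# minor (D#–F#–A#) that is A#.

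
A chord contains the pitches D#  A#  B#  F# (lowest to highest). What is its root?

B#

Reordering D#, A#, B#, F# into stacked thirds gives B#–D#–F#–A#; the bottom of that stack, B#, is the root.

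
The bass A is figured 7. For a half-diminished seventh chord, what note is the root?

The figures 7 mean the root of the chord is in the bass. If A is the root of a half-diminished seventh chord, the root is A (chord tones A–C–Eb–G).

A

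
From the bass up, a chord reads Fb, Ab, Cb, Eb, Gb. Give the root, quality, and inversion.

The distinct note names are Fb, Ab, Cb, Eb, Gb. Stacked in thirds they read Fb–Ab–Cb–Eb–Gb, which is a major ninth chord on Fb.
Fb is the root of Fb major ninth; root in the bass means root position.

Fb major ninth, root position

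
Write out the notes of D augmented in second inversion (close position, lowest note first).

A#, D, F#

Spelling D augmented: D–F#–A#. In second inversion the fifth is bass, giving A#, D, F# from the bottom.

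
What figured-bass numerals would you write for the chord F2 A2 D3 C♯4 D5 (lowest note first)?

The notes F, A, D, C# stack in thirds as D–F–A–C# — a D minor-major seventh chord. The bass F is the third, so this is first inversion: figured 6/5.

6/5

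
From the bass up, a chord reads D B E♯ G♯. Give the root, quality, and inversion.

The distinct note names are D, B, E#, G#. Stacked in thirds they read E#–G#–B–D, which is a diminished seventh chord on E#.
The lowest note is D, the seventh of the chord, so this is third inversion (figured bass 4/2).

E# diminished seventh, third inversion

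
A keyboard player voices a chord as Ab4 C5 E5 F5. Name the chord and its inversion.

F minor-major seventh, first inversion

The pitch classes Ab, C, E, F arrange in thirds as F–Ab–C–E: an F minor-major seventh chord.
With the third (Ab) in the bass, the chord is in first inversion (figured bass 6/5).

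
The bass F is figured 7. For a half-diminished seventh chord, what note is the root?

The figures 7 mean the root of the chord is in the bass. If F is the root of a half-diminished seventh chord, the root is F (chord tones F–Ab–Cb–Eb).

F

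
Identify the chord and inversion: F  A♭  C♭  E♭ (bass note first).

F half-diminished seventh, root position

The distinct note names are F, Ab, Cb, Eb. Stacked in thirds they read F–Ab–Cb–Eb, which is a half-diminished seventh chord on F.
With the root (F) in the bass, the chord is in root position (figured bass 7).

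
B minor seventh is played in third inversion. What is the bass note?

In third inversion the seventh is lowest. For B minor seventh (B–D–F#–A) that is A.

A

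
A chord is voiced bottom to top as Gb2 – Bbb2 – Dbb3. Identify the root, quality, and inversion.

The pitch classes Gb, Bbb, Dbb arrange in thirds as Gb–Bbb–Dbb: a Gb diminished triad.
With the root (Gb) in the bass, the chord is in root position (figured bass 5/3).

Gb diminished, root position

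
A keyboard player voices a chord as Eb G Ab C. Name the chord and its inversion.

The distinct note names are Eb, G, Ab, C. Stacked in thirds they read Ab–C–Eb–G, which is a major seventh chord on Ab.
With the fifth (Eb) in the bass, the chord is in second inversion (figured bass 4/3).

Ab major seventh, second inversion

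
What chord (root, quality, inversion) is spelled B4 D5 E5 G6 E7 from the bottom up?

E minor seventh, second inversion

Reducing to letter names: B, D, E, G. These stack in thirds as E–G–B–D — an E minor seventh chord.
With the fifth (B) in the bass, the chord is in second inversion (figured bass 4/3).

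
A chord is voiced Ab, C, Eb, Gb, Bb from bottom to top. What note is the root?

Ab

Ab, C, Eb, Gb, Bb are the tones of an Ab dominant ninth chord (Ab–C–Eb–Gb–Bb), making Ab the root.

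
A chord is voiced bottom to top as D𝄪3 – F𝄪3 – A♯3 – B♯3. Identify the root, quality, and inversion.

Reducing to letter names: D##, F##, A#, B#. These stack in thirds as B#–D##–F##–A# — a B# dominant seventh chord.
D## is the third of B# dominant seventh; third in the bass means first inversion (figured bass 6/5).

B# dominant seventh, first inversion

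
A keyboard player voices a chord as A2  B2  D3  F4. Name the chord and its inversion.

Reducing to letter names: A, B, D, F. These stack in thirds as B–D–F–A — a B half-diminished seventh chord.
The lowest note is A, the seventh of the chord, so this is third inversion (figured bass 4/2).

B half-diminished seventh, third inversion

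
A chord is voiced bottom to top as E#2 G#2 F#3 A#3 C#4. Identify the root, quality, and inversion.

F# major ninth, third inversion

The distinct note names are E#, G#, F#, A#, C#. Stacked in thirds they read F#–A#–C#–E#–G#, which is a major ninth chord on F#.
The lowest note is E#, the seventh of the chord, so this is third inversion.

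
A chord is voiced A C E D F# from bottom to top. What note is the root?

D

A, C, E, D, F# are the tones of a D dominant ninth chord (D–F#–A–C–E), making D the root.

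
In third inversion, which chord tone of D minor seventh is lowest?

D minor seventh is D–F–A–C. Third inversion places the seventh in the bass: C.

C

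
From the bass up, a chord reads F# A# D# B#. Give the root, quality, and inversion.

B# half-diminished seventh, second inversion

The distinct note names are F#, A#, D#, B#. Stacked in thirds they read B#–D#–F#–A#, which is a half-diminished seventh chord on B#.
The lowest note is F#, the fifth of the chord, so this is second inversion (figured bass 4/3).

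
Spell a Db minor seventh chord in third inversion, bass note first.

Cb, Db, Fb, Ab

The chord tones are Db–Fb–Ab–Cb. With the seventh (Cb) lowest for third inversion: Cb, Db, Fb, Ab.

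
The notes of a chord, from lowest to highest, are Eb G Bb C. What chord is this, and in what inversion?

C minor seventh, first inversion

The pitch classes Eb, G, Bb, C arrange in thirds as C–Eb–G–Bb: a C minor seventh chord.
The lowest note is Eb, the third of the chord, so this is first inversion (figured bass 6/5).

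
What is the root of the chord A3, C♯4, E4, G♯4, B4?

A, C#, E, G#, B are the tones of an A major ninth chord (A–C#–E–G#–B), making A the root.

A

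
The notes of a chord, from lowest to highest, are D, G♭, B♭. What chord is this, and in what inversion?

Gb augmented, second inversion

The distinct note names are D, Gb, Bb. Stacked in thirds they read Gb–Bb–D, which is an augmented triad on Gb.
With the fifth (D) in the bass, the chord is in second inversion (figured bass 6/4).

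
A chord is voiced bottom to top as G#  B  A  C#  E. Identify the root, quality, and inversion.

A major ninth, third inversion

The distinct note names are G#, B, A, C#, E. Stacked in thirds they read A–C#–E–G#–B, which is a major ninth chord on A.
G# is the seventh of A major ninth; seventh in the bass means third inversion.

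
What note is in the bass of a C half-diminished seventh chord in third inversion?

Bb

In third inversion the seventh is lowest. For C half-diminished seventh (C–Eb–Gb–Bb) that is Bb.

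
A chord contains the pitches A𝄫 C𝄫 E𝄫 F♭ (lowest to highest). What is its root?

Abb, Cbb, Ebb, Fb are the tones of an Fb half-diminished seventh chord (Fb–Abb–Cbb–Ebb), making Fb the root.

Fb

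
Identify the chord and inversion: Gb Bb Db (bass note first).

Gb major, root position

The pitch classes Gb, Bb, Db arrange in thirds as Gb–Bb–Db: a Gb major triad.
The lowest note is Gb, the root of the chord, so this is root position (figured bass 5/3).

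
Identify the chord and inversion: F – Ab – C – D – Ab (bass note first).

D half-diminished seventh, first inversion

Reducing to letter names: F, Ab, C, D. These stack in thirds as D–F–Ab–C — a D half-diminished seventh chord.
With the third (F) in the bass, the chord is in first inversion (figured bass 6/5).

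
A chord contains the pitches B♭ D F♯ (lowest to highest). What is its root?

Bb, D, F# are the tones of a Bb augmented triad (Bb–D–F#), making Bb the root.

Bb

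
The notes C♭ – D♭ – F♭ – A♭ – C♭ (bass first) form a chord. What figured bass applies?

The notes Cb, Db, Fb, Ab stack in thirds as Db–Fb–Ab–Cb — a Db minor seventh chord. The bass Cb is the seventh, so this is third inversion: figured 4/2.

4/2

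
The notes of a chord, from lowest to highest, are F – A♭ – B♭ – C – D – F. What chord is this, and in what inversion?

The pitch classes F, Ab, Bb, C, D arrange in thirds as Bb–D–F–Ab–C: a Bb dominant ninth chord.
The lowest note is F, the fifth of the chord, so this is second inversion.

Bb dominant ninth, second inversion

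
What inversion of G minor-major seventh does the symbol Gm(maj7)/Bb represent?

Gm(maj7)/Bb means G minor-major seventh with Bb in the bass. Bb is the third of G minor-major seventh (G–Bb–D–F#), so this is first inversion.

first inversion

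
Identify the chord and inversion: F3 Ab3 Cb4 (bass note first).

F diminished, root position

Reducing to letter names: F, Ab, Cb. These stack in thirds as F–Ab–Cb — an F diminished triad.
The lowest note is F, the root of the chord, so this is root position (figured bass 5/3).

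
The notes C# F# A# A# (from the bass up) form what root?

F#

Reordering C#, F#, A# into stacked thirds gives F#–A#–C#; the bottom of that stack, F#, is the root.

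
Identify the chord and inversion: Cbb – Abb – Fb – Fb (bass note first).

Reducing to letter names: Cbb, Abb, Fb. These stack in thirds as Fb–Abb–Cbb — an Fb diminished triad.
The lowest note is Cbb, the fifth of the chord, so this is second inversion (figured bass 6/4).

Fb diminished, second inversion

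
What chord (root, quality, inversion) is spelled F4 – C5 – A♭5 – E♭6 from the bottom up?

F minor seventh, root position

The pitch classes F, C, Ab, Eb arrange in thirds as F–Ab–C–Eb: an F minor seventh chord.
F is the root of F minor seventh; root in the bass means root position (figured bass 7).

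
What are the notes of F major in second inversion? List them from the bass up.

Spelling F major: F–A–C. In second inversion the fifth is bass, giving C, F, A from the bottom.

C, F, A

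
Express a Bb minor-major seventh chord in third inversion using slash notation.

Bbm(maj7)/A

Third inversion of Bb minor-major seventh has the seventh (A) in the bass. As a slash chord: Bbm(maj7)/A.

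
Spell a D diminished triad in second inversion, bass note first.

Ab, D, F

D diminished is D–F–Ab. Second inversion puts the fifth (Ab) in the bass, with the remaining tones above: Ab, D, F.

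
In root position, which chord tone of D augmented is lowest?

The root of D augmented (D–F#–A#) is D; that is the bass in root position.

D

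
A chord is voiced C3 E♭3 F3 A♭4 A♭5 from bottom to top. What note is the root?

The distinct letter names are C, Eb, F, Ab. Arranged as a stack of thirds they read F–Ab–C–Eb, so F is the root (an F minor seventh chord).

F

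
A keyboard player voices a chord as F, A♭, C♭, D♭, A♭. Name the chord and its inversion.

Reducing to letter names: F, Ab, Cb, Db. These stack in thirds as Db–F–Ab–Cb — a Db dominant seventh chord.
F is the third of Db dominant seventh; third in the bass means first inversion (figured bass 6/5).

Db dominant seventh, first inversion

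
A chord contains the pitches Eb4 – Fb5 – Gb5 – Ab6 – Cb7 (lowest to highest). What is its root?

Fb

Eb, Fb, Gb, Ab, Cb are the tones of an Fb major ninth chord (Fb–Ab–Cb–Eb–Gb), making Fb the root.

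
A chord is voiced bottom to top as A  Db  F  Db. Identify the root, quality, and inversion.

Db augmented, second inversion

The pitch classes A, Db, F arrange in thirds as Db–F–A: a Db augmented triad.
A is the fifth of Db augmented; fifth in the bass means second inversion (figured bass 6/4).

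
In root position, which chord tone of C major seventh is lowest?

In root position the root is lowest. For C major seventh (C–E–G–B) that is C.

C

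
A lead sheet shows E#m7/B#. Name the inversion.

second inversion

E#m7/B# means E# minor seventh with B# in the bass. B# is the fifth of E# minor seventh (E#–G#–B#–D#), so this is second inversion.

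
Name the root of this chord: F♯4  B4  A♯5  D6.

B

The distinct letter names are F#, B, A#, D. Arranged as a stack of thirds they read B–D–F#–A#, so B is the root (a B minor-major seventh chord).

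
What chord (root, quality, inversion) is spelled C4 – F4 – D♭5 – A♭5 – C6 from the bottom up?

Db major seventh, third inversion

The pitch classes C, F, Db, Ab arrange in thirds as Db–F–Ab–C: a Db major seventh chord.
The lowest note is C, the seventh of the chord, so this is third inversion (figured bass 4/2).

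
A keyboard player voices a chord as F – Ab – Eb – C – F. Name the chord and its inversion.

F minor seventh, root position

The pitch classes F, Ab, Eb, C arrange in thirds as F–Ab–C–Eb: an F minor seventh chord.
F is the root of F minor seventh; root in the bass means root position (figured bass 7).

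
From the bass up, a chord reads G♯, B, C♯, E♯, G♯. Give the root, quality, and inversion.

C# dominant seventh, second inversion

The pitch classes G#, B, C#, E# arrange in thirds as C#–E#–G#–B: a C# dominant seventh chord.
With the fifth (G#) in the bass, the chord is in second inversion (figured bass 4/3).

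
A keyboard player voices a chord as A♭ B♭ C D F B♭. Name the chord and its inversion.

The pitch classes Ab, Bb, C, D, F arrange in thirds as Bb–D–F–Ab–C: a Bb dominant ninth chord.
With the seventh (Ab) in the bass, the chord is in third inversion.

Bb dominant ninth, third inversion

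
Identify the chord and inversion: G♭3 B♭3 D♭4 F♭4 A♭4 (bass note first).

Gb dominant ninth, root position

The pitch classes Gb, Bb, Db, Fb, Ab arrange in thirds as Gb–Bb–Db–Fb–Ab: a Gb dominant ninth chord.
Gb is the root of Gb dominant ninth; root in the bass means root position.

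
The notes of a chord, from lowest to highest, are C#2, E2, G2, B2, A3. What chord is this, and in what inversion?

The pitch classes C#, E, G, B, A arrange in thirds as A–C#–E–G–B: an A dominant ninth chord.
The lowest note is C#, the third of the chord, so this is first inversion.

A dominant ninth, first inversion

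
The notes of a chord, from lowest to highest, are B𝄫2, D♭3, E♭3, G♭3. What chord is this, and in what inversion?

Eb half-diminished seventh, second inversion

The distinct note names are Bbb, Db, Eb, Gb. Stacked in thirds they read Eb–Gb–Bbb–Db, which is a half-diminished seventh chord on Eb.
Bbb is the fifth of Eb half-diminished seventh; fifth in the bass means second inversion (figured bass 4/3).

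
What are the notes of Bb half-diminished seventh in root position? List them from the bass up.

The chord tones are Bb–Db–Fb–Ab. With the root (Bb) lowest for root position: Bb, Db, Fb, Ab.

Bb, Db, Fb, Ab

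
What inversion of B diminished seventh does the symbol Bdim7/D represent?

Bdim7/D means B diminished seventh with D in the bass. D is the third of B diminished seventh (B–D–F–Ab), so this is first inversion.

first inversion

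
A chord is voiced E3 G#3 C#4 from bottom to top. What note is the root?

Reordering E, G#, C# into stacked thirds gives C#–E–G#; the bottom of that stack, C#, is the root.

C#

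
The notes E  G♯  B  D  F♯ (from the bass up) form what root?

E

E, G#, B, D, F# are the tones of an E dominant ninth chord (E–G#–B–D–F#), making E the root.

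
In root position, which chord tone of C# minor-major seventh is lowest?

In root position the root is lowest. For C# minor-major seventh (C#–E–G#–B#) that is C#.

C#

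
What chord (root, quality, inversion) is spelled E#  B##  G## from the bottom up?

Reducing to letter names: E#, B##, G##. These stack in thirds as E#–G##–B## — an E# augmented triad.
E# is the root of E# augmented; root in the bass means root position (figured bass 5/3).

E# augmented, root position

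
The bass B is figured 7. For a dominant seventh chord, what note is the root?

B

The figures 7 mean the root of the chord is in the bass. If B is the root of a dominant seventh chord, the root is B (chord tones B–D#–F#–A).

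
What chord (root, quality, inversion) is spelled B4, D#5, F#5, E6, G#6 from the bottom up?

E major ninth, second inversion

The pitch classes B, D#, F#, E, G# arrange in thirds as E–G#–B–D#–F#: an E major ninth chord.
With the fifth (B) in the bass, the chord is in second inversion.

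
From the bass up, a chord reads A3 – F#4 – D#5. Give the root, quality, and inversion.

The pitch classes A, F#, D# arrange in thirds as D#–F#–A: a D# diminished triad.
With the fifth (A) in the bass, the chord is in second inversion (figured bass 6/4).

D# diminished, second inversion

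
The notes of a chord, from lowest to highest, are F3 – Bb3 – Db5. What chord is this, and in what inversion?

The pitch classes F, Bb, Db arrange in thirds as Bb–Db–F: a Bb minor triad.
The lowest note is F, the fifth of the chord, so this is second inversion (figured bass 6/4).

Bb minor, second inversion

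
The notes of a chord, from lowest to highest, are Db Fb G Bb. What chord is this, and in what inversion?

G diminished seventh, second inversion

The distinct note names are Db, Fb, G, Bb. Stacked in thirds they read G–Bb–Db–Fb, which is a diminished seventh chord on G.
With the fifth (Db) in the bass, the chord is in second inversion (figured bass 4/3).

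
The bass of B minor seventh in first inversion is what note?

In first inversion the third is lowest. For B minor seventh (B–D–F#–A) that is D.

D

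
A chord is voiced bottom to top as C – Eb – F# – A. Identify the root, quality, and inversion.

F# diminished seventh, second inversion

Reducing to letter names: C, Eb, F#, A. These stack in thirds as F#–A–C–Eb — an F# diminished seventh chord.
The lowest note is C, the fifth of the chord, so this is second inversion (figured bass 4/3).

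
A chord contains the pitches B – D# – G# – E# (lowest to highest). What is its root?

E#

The distinct letter names are B, D#, G#, E#. Arranged as a stack of thirds they read E#–G#–B–D#, so E# is the root (an E# half-diminished seventh chord).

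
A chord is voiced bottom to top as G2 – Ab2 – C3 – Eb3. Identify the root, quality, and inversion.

Reducing to letter names: G, Ab, C, Eb. These stack in thirds as Ab–C–Eb–G — an Ab major seventh chord.
The lowest note is G, the seventh of the chord, so this is third inversion (figured bass 4/2).

Ab major seventh, third inversion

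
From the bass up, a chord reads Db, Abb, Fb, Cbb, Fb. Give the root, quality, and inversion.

The distinct note names are Db, Abb, Fb, Cbb. Stacked in thirds they read Db–Fb–Abb–Cbb, which is a diminished seventh chord on Db.
Db is the root of Db diminished seventh; root in the bass means root position (figured bass 7).

Db diminished seventh, root position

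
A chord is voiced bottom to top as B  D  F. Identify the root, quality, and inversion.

B diminished, root position

The distinct note names are B, D, F. Stacked in thirds they read B–D–F, which is a diminished triad on B.
The lowest note is B, the root of the chord, so this is root position (figured bass 5/3).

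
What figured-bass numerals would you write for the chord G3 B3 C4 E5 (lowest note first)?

The notes G, B, C, E stack in thirds as C–E–G–B — a C major seventh chord. The bass G is the fifth, so this is second inversion: figured 4/3.

4/3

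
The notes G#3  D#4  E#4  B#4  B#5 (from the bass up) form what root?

Reordering G#, D#, E#, B# into stacked thirds gives E#–G#–B#–D#; the bottom of that stack, E#, is the root.

E#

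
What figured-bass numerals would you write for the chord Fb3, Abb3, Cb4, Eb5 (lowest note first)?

7

The notes Fb, Abb, Cb, Eb stack in thirds as Fb–Abb–Cb–Eb — an Fb minor-major seventh chord. The bass Fb is the root, so this is root position: figured 7.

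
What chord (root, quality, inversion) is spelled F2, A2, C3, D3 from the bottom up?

D minor seventh, first inversion

The distinct note names are F, A, C, D. Stacked in thirds they read D–F–A–C, which is a minor seventh chord on D.
The lowest note is F, the third of the chord, so this is first inversion (figured bass 6/5).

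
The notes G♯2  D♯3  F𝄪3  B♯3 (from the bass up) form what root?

G#

The distinct letter names are G#, D#, F##, B#. Arranged as a stack of thirds they read G#–B#–D#–F##, so G# is the root (a G# major seventh chord).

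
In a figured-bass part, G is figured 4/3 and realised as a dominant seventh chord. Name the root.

C

The figures 4/3 mean the fifth of the chord is in the bass. If G is the fifth of a dominant seventh chord, the root is C (chord tones C–E–G–Bb).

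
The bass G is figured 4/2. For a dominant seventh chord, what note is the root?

A

The figures 4/2 mean the seventh of the chord is in the bass. If G is the seventh of a dominant seventh chord, the root is A (chord tones A–C#–E–G).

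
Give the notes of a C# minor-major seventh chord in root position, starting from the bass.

Spelling C# minor-major seventh: C#–E–G#–B#. In root position the root is bass, giving C#, E, G#, B# from the bottom.

C#, E, G#, B#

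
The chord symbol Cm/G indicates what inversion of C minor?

second inversion

Cm/G means C minor with G in the bass. G is the fifth of C minor (C–Eb–G), so this is second inversion.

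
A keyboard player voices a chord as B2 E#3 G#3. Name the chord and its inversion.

The pitch classes B, E#, G# arrange in thirds as E#–G#–B: an E# diminished triad.
B is the fifth of E# diminished; fifth in the bass means second inversion (figured bass 6/4).

E# diminished, second inversion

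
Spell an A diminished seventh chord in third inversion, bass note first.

Gb, A, C, Eb

Spelling A diminished seventh: A–C–Eb–Gb. In third inversion the seventh is bass, giving Gb, A, C, Eb from the bottom.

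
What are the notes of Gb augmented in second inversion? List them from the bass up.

D, Gb, Bb

Spelling Gb augmented: Gb–Bb–D. In second inversion the fifth is bass, giving D, Gb, Bb from the bottom.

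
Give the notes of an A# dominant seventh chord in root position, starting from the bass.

A# dominant seventh is A#–C##–E#–G#. Root position puts the root (A#) in the bass, with the remaining tones above: A#, C##, E#, G#.

A#, C##, E#, G#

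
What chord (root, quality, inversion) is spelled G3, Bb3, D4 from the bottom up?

G minor, root position

Reducing to letter names: G, Bb, D. These stack in thirds as G–Bb–D — a G minor triad.
G is the root of G minor; root in the bass means root position (figured bass 5/3).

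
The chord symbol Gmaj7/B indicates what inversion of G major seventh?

Gmaj7/B means G major seventh with B in the bass. B is the third of G major seventh (G–B–D–F#), so this is first inversion.

first inversion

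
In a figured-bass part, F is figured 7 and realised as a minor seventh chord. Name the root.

The figures 7 mean the root of the chord is in the bass. If F is the root of a minor seventh chord, the root is F (chord tones F–Ab–C–Eb).

F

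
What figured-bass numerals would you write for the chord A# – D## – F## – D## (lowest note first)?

The notes A#, D##, F## stack in thirds as D##–F##–A# — a D## diminished triad. The bass A# is the fifth, so this is second inversion: figured 6/4.

6/4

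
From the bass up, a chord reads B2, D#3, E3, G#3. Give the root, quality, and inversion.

E major seventh, second inversion

The distinct note names are B, D#, E, G#. Stacked in thirds they read E–G#–B–D#, which is a major seventh chord on E.
B is the fifth of E major seventh; fifth in the bass means second inversion (figured bass 4/3).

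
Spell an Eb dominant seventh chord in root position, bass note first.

Eb, G, Bb, Db

Spelling Eb dominant seventh: Eb–G–Bb–Db. In root position the root is bass, giving Eb, G, Bb, Db from the bottom.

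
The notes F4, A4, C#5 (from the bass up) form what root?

F, A, C# are the tones of an F augmented triad (F–A–C#), making F the root.

F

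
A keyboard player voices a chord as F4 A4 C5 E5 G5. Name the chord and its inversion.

F major ninth, root position

The distinct note names are F, A, C, E, G. Stacked in thirds they read F–A–C–E–G, which is a major ninth chord on F.
With the root (F) in the bass, the chord is in root position.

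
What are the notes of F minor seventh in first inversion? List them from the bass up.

The chord tones are F–Ab–C–Eb. With the third (Ab) lowest for first inversion: Ab, C, Eb, F.

Ab, C, Eb, F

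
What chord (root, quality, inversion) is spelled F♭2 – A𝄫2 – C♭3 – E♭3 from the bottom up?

Reducing to letter names: Fb, Abb, Cb, Eb. These stack in thirds as Fb–Abb–Cb–Eb — an Fb minor-major seventh chord.
The lowest note is Fb, the root of the chord, so this is root position (figured bass 7).

Fb minor-major seventh, root position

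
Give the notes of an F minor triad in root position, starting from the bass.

F, Ab, C

The chord tones are F–Ab–C. With the root (F) lowest for root position: F, Ab, C.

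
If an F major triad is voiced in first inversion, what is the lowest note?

A

F major is F–A–C. First inversion places the third in the bass: A.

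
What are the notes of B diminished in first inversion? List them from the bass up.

D, F, B

The chord tones are B–D–F. With the third (D) lowest for first inversion: D, F, B.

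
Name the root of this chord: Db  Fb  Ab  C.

Db

The distinct letter names are Db, Fb, Ab, C. Arranged as a stack of thirds they read Db–Fb–Ab–C, so Db is the root (a Db minor-major seventh chord).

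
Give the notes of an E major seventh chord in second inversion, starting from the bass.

Spelling E major seventh: E–G#–B–D#. In second inversion the fifth is bass, giving B, D#, E, G# from the bottom.

B, D#, E, G#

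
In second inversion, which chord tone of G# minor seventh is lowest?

D#

The fifth of G# minor seventh (G#–B–D#–F#) is D#; that is the bass in second inversion.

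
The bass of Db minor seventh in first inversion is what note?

Fb

The third of Db minor seventh (Db–Fb–Ab–Cb) is Fb; that is the bass in first inversion.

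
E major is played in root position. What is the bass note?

In root position the root is lowest. For E major (E–G#–B) that is E.

E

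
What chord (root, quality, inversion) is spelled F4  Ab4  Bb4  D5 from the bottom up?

Bb dominant seventh, second inversion

The pitch classes F, Ab, Bb, D arrange in thirds as Bb–D–F–Ab: a Bb dominant seventh chord.
The lowest note is F, the fifth of the chord, so this is second inversion (figured bass 4/3).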